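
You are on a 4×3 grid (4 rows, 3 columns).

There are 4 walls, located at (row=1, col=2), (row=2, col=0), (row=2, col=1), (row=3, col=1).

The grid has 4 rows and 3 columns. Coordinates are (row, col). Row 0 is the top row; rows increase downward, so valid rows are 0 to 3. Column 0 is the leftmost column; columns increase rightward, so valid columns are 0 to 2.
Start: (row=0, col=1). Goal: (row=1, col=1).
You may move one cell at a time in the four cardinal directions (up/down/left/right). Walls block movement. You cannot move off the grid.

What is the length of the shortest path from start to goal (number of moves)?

Answer: Shortest path length: 1

Derivation:
BFS from (row=0, col=1) until reaching (row=1, col=1):
  Distance 0: (row=0, col=1)
  Distance 1: (row=0, col=0), (row=0, col=2), (row=1, col=1)  <- goal reached here
One shortest path (1 moves): (row=0, col=1) -> (row=1, col=1)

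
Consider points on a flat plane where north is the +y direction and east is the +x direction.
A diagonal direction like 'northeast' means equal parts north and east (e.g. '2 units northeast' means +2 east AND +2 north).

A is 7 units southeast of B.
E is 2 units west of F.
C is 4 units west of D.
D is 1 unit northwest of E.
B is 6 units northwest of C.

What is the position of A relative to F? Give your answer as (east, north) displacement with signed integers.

Answer: A is at (east=-6, north=0) relative to F.

Derivation:
Place F at the origin (east=0, north=0).
  E is 2 units west of F: delta (east=-2, north=+0); E at (east=-2, north=0).
  D is 1 unit northwest of E: delta (east=-1, north=+1); D at (east=-3, north=1).
  C is 4 units west of D: delta (east=-4, north=+0); C at (east=-7, north=1).
  B is 6 units northwest of C: delta (east=-6, north=+6); B at (east=-13, north=7).
  A is 7 units southeast of B: delta (east=+7, north=-7); A at (east=-6, north=0).
Therefore A relative to F: (east=-6, north=0).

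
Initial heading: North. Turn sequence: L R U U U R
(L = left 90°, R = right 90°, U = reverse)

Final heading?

Answer: Final heading: West

Derivation:
Start: North
  L (left (90° counter-clockwise)) -> West
  R (right (90° clockwise)) -> North
  U (U-turn (180°)) -> South
  U (U-turn (180°)) -> North
  U (U-turn (180°)) -> South
  R (right (90° clockwise)) -> West
Final: West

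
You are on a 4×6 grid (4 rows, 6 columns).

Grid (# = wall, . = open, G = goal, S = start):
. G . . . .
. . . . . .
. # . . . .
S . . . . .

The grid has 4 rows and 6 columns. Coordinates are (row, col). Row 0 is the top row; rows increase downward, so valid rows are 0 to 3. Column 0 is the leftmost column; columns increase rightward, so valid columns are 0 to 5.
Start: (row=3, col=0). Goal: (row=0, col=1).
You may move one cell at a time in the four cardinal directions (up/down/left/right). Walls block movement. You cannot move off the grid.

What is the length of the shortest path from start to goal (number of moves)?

Answer: Shortest path length: 4

Derivation:
BFS from (row=3, col=0) until reaching (row=0, col=1):
  Distance 0: (row=3, col=0)
  Distance 1: (row=2, col=0), (row=3, col=1)
  Distance 2: (row=1, col=0), (row=3, col=2)
  Distance 3: (row=0, col=0), (row=1, col=1), (row=2, col=2), (row=3, col=3)
  Distance 4: (row=0, col=1), (row=1, col=2), (row=2, col=3), (row=3, col=4)  <- goal reached here
One shortest path (4 moves): (row=3, col=0) -> (row=2, col=0) -> (row=1, col=0) -> (row=1, col=1) -> (row=0, col=1)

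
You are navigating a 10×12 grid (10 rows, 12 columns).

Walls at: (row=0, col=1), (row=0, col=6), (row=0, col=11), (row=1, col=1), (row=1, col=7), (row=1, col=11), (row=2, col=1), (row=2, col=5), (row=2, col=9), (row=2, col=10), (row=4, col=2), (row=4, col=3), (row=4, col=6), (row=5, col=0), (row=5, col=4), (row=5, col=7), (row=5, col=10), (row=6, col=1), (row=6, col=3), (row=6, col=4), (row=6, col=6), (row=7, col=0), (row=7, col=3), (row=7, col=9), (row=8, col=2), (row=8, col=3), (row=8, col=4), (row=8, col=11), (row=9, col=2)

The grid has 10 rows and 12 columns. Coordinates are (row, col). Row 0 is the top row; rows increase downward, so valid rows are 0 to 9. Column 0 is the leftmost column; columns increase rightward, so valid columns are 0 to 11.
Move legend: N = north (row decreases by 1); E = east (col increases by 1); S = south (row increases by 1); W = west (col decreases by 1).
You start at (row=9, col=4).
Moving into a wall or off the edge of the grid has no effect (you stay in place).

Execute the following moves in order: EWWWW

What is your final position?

Start: (row=9, col=4)
  E (east): (row=9, col=4) -> (row=9, col=5)
  W (west): (row=9, col=5) -> (row=9, col=4)
  W (west): (row=9, col=4) -> (row=9, col=3)
  W (west): blocked, stay at (row=9, col=3)
  W (west): blocked, stay at (row=9, col=3)
Final: (row=9, col=3)

Answer: Final position: (row=9, col=3)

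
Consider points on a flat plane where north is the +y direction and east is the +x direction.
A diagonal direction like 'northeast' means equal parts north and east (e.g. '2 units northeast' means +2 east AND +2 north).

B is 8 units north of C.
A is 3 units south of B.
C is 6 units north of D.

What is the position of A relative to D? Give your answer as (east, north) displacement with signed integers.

Place D at the origin (east=0, north=0).
  C is 6 units north of D: delta (east=+0, north=+6); C at (east=0, north=6).
  B is 8 units north of C: delta (east=+0, north=+8); B at (east=0, north=14).
  A is 3 units south of B: delta (east=+0, north=-3); A at (east=0, north=11).
Therefore A relative to D: (east=0, north=11).

Answer: A is at (east=0, north=11) relative to D.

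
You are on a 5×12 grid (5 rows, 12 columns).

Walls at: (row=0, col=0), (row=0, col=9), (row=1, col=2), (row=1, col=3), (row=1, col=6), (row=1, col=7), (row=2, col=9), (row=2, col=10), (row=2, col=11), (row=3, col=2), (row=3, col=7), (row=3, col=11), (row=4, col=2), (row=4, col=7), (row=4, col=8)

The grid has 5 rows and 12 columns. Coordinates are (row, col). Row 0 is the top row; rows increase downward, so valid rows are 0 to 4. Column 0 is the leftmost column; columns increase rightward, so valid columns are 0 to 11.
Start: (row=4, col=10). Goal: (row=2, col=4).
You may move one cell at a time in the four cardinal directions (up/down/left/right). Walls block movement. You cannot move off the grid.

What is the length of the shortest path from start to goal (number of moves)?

BFS from (row=4, col=10) until reaching (row=2, col=4):
  Distance 0: (row=4, col=10)
  Distance 1: (row=3, col=10), (row=4, col=9), (row=4, col=11)
  Distance 2: (row=3, col=9)
  Distance 3: (row=3, col=8)
  Distance 4: (row=2, col=8)
  Distance 5: (row=1, col=8), (row=2, col=7)
  Distance 6: (row=0, col=8), (row=1, col=9), (row=2, col=6)
  Distance 7: (row=0, col=7), (row=1, col=10), (row=2, col=5), (row=3, col=6)
  Distance 8: (row=0, col=6), (row=0, col=10), (row=1, col=5), (row=1, col=11), (row=2, col=4), (row=3, col=5), (row=4, col=6)  <- goal reached here
One shortest path (8 moves): (row=4, col=10) -> (row=4, col=9) -> (row=3, col=9) -> (row=3, col=8) -> (row=2, col=8) -> (row=2, col=7) -> (row=2, col=6) -> (row=2, col=5) -> (row=2, col=4)

Answer: Shortest path length: 8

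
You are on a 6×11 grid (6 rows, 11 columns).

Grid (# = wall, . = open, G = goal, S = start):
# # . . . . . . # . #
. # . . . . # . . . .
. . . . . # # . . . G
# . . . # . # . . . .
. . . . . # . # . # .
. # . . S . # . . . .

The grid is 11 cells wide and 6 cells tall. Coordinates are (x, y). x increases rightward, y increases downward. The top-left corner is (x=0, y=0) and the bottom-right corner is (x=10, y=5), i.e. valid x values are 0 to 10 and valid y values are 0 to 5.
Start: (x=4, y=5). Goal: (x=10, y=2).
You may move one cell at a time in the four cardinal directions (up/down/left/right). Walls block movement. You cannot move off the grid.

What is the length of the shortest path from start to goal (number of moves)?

BFS from (x=4, y=5) until reaching (x=10, y=2):
  Distance 0: (x=4, y=5)
  Distance 1: (x=4, y=4), (x=3, y=5), (x=5, y=5)
  Distance 2: (x=3, y=4), (x=2, y=5)
  Distance 3: (x=3, y=3), (x=2, y=4)
  Distance 4: (x=3, y=2), (x=2, y=3), (x=1, y=4)
  Distance 5: (x=3, y=1), (x=2, y=2), (x=4, y=2), (x=1, y=3), (x=0, y=4)
  Distance 6: (x=3, y=0), (x=2, y=1), (x=4, y=1), (x=1, y=2), (x=0, y=5)
  Distance 7: (x=2, y=0), (x=4, y=0), (x=5, y=1), (x=0, y=2)
  Distance 8: (x=5, y=0), (x=0, y=1)
  Distance 9: (x=6, y=0)
  Distance 10: (x=7, y=0)
  Distance 11: (x=7, y=1)
  Distance 12: (x=8, y=1), (x=7, y=2)
  Distance 13: (x=9, y=1), (x=8, y=2), (x=7, y=3)
  Distance 14: (x=9, y=0), (x=10, y=1), (x=9, y=2), (x=8, y=3)
  Distance 15: (x=10, y=2), (x=9, y=3), (x=8, y=4)  <- goal reached here
One shortest path (15 moves): (x=4, y=5) -> (x=3, y=5) -> (x=3, y=4) -> (x=3, y=3) -> (x=3, y=2) -> (x=4, y=2) -> (x=4, y=1) -> (x=5, y=1) -> (x=5, y=0) -> (x=6, y=0) -> (x=7, y=0) -> (x=7, y=1) -> (x=8, y=1) -> (x=9, y=1) -> (x=10, y=1) -> (x=10, y=2)

Answer: Shortest path length: 15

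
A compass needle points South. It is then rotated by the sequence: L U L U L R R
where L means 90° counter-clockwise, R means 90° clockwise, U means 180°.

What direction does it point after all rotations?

Answer: Final heading: East

Derivation:
Start: South
  L (left (90° counter-clockwise)) -> East
  U (U-turn (180°)) -> West
  L (left (90° counter-clockwise)) -> South
  U (U-turn (180°)) -> North
  L (left (90° counter-clockwise)) -> West
  R (right (90° clockwise)) -> North
  R (right (90° clockwise)) -> East
Final: East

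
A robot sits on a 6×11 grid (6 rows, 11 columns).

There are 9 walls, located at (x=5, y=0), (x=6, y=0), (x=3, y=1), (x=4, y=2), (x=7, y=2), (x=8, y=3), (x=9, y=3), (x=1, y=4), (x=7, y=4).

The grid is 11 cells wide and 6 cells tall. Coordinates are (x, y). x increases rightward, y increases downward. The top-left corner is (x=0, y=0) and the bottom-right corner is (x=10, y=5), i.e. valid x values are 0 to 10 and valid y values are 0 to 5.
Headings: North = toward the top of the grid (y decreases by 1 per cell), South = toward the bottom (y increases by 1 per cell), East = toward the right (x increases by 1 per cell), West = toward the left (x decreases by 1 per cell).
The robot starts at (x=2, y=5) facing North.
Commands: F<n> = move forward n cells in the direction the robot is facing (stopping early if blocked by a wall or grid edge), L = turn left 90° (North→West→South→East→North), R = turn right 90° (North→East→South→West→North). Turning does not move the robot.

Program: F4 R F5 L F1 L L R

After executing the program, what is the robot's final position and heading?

Start: (x=2, y=5), facing North
  F4: move forward 4, now at (x=2, y=1)
  R: turn right, now facing East
  F5: move forward 0/5 (blocked), now at (x=2, y=1)
  L: turn left, now facing North
  F1: move forward 1, now at (x=2, y=0)
  L: turn left, now facing West
  L: turn left, now facing South
  R: turn right, now facing West
Final: (x=2, y=0), facing West

Answer: Final position: (x=2, y=0), facing West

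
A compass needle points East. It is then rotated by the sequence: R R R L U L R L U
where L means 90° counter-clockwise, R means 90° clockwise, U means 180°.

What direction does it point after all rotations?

Answer: Final heading: South

Derivation:
Start: East
  R (right (90° clockwise)) -> South
  R (right (90° clockwise)) -> West
  R (right (90° clockwise)) -> North
  L (left (90° counter-clockwise)) -> West
  U (U-turn (180°)) -> East
  L (left (90° counter-clockwise)) -> North
  R (right (90° clockwise)) -> East
  L (left (90° counter-clockwise)) -> North
  U (U-turn (180°)) -> South
Final: South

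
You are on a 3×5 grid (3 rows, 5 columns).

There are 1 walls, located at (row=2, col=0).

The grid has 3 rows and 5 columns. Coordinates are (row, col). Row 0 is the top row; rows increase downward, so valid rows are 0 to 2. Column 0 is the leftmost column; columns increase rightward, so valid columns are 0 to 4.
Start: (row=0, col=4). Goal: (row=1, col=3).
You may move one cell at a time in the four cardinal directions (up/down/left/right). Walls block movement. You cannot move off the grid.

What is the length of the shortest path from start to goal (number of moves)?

BFS from (row=0, col=4) until reaching (row=1, col=3):
  Distance 0: (row=0, col=4)
  Distance 1: (row=0, col=3), (row=1, col=4)
  Distance 2: (row=0, col=2), (row=1, col=3), (row=2, col=4)  <- goal reached here
One shortest path (2 moves): (row=0, col=4) -> (row=0, col=3) -> (row=1, col=3)

Answer: Shortest path length: 2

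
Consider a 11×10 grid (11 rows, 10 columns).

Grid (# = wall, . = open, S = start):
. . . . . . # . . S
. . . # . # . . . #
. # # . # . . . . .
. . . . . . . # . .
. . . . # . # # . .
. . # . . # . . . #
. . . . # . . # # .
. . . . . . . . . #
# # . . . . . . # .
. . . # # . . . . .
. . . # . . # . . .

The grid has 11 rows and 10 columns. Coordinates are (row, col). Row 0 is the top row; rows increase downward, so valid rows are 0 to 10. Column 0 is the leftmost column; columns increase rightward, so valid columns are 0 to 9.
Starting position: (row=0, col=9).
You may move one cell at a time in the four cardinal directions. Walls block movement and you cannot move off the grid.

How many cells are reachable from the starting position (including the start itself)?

BFS flood-fill from (row=0, col=9):
  Distance 0: (row=0, col=9)
  Distance 1: (row=0, col=8)
  Distance 2: (row=0, col=7), (row=1, col=8)
  Distance 3: (row=1, col=7), (row=2, col=8)
  Distance 4: (row=1, col=6), (row=2, col=7), (row=2, col=9), (row=3, col=8)
  Distance 5: (row=2, col=6), (row=3, col=9), (row=4, col=8)
  Distance 6: (row=2, col=5), (row=3, col=6), (row=4, col=9), (row=5, col=8)
  Distance 7: (row=3, col=5), (row=5, col=7)
  Distance 8: (row=3, col=4), (row=4, col=5), (row=5, col=6)
  Distance 9: (row=3, col=3), (row=6, col=6)
  Distance 10: (row=2, col=3), (row=3, col=2), (row=4, col=3), (row=6, col=5), (row=7, col=6)
  Distance 11: (row=3, col=1), (row=4, col=2), (row=5, col=3), (row=7, col=5), (row=7, col=7), (row=8, col=6)
  Distance 12: (row=3, col=0), (row=4, col=1), (row=5, col=4), (row=6, col=3), (row=7, col=4), (row=7, col=8), (row=8, col=5), (row=8, col=7), (row=9, col=6)
  Distance 13: (row=2, col=0), (row=4, col=0), (row=5, col=1), (row=6, col=2), (row=7, col=3), (row=8, col=4), (row=9, col=5), (row=9, col=7)
  Distance 14: (row=1, col=0), (row=5, col=0), (row=6, col=1), (row=7, col=2), (row=8, col=3), (row=9, col=8), (row=10, col=5), (row=10, col=7)
  Distance 15: (row=0, col=0), (row=1, col=1), (row=6, col=0), (row=7, col=1), (row=8, col=2), (row=9, col=9), (row=10, col=4), (row=10, col=8)
  Distance 16: (row=0, col=1), (row=1, col=2), (row=7, col=0), (row=8, col=9), (row=9, col=2), (row=10, col=9)
  Distance 17: (row=0, col=2), (row=9, col=1), (row=10, col=2)
  Distance 18: (row=0, col=3), (row=9, col=0), (row=10, col=1)
  Distance 19: (row=0, col=4), (row=10, col=0)
  Distance 20: (row=0, col=5), (row=1, col=4)
Total reachable: 84 (grid has 85 open cells total)

Answer: Reachable cells: 84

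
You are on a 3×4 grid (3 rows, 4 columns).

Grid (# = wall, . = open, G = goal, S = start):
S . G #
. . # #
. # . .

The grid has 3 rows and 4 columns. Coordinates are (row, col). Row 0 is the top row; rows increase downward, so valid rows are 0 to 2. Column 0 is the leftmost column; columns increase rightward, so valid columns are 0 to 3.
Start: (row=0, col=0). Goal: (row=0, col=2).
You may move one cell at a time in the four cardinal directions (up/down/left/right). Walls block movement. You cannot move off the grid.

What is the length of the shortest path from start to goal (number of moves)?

Answer: Shortest path length: 2

Derivation:
BFS from (row=0, col=0) until reaching (row=0, col=2):
  Distance 0: (row=0, col=0)
  Distance 1: (row=0, col=1), (row=1, col=0)
  Distance 2: (row=0, col=2), (row=1, col=1), (row=2, col=0)  <- goal reached here
One shortest path (2 moves): (row=0, col=0) -> (row=0, col=1) -> (row=0, col=2)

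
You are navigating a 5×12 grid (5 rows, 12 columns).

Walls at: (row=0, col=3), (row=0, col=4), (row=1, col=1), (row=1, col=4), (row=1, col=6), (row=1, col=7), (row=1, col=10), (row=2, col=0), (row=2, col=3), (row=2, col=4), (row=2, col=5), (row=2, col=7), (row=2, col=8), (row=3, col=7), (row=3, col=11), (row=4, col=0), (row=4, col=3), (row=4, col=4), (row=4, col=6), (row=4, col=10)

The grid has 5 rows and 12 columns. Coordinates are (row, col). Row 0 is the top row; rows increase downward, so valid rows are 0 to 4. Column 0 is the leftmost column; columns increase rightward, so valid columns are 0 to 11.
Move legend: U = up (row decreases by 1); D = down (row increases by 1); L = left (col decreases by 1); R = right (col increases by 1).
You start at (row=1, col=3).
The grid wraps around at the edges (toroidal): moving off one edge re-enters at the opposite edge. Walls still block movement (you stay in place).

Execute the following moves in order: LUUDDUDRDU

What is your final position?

Start: (row=1, col=3)
  L (left): (row=1, col=3) -> (row=1, col=2)
  U (up): (row=1, col=2) -> (row=0, col=2)
  U (up): (row=0, col=2) -> (row=4, col=2)
  D (down): (row=4, col=2) -> (row=0, col=2)
  D (down): (row=0, col=2) -> (row=1, col=2)
  U (up): (row=1, col=2) -> (row=0, col=2)
  D (down): (row=0, col=2) -> (row=1, col=2)
  R (right): (row=1, col=2) -> (row=1, col=3)
  D (down): blocked, stay at (row=1, col=3)
  U (up): blocked, stay at (row=1, col=3)
Final: (row=1, col=3)

Answer: Final position: (row=1, col=3)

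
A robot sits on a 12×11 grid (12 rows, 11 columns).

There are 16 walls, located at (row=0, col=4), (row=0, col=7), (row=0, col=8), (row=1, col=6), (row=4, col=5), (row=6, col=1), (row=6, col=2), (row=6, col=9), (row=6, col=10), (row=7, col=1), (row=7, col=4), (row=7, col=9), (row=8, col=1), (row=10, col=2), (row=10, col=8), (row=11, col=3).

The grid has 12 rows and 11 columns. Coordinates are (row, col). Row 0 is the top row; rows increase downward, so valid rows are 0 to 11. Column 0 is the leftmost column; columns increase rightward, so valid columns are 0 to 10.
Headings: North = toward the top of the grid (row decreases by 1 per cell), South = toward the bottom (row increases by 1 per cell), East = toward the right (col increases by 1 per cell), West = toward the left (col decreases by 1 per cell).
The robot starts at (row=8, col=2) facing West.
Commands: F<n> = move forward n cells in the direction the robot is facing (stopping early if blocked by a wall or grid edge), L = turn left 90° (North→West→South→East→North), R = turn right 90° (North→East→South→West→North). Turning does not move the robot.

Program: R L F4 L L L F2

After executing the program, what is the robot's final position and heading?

Start: (row=8, col=2), facing West
  R: turn right, now facing North
  L: turn left, now facing West
  F4: move forward 0/4 (blocked), now at (row=8, col=2)
  L: turn left, now facing South
  L: turn left, now facing East
  L: turn left, now facing North
  F2: move forward 1/2 (blocked), now at (row=7, col=2)
Final: (row=7, col=2), facing North

Answer: Final position: (row=7, col=2), facing North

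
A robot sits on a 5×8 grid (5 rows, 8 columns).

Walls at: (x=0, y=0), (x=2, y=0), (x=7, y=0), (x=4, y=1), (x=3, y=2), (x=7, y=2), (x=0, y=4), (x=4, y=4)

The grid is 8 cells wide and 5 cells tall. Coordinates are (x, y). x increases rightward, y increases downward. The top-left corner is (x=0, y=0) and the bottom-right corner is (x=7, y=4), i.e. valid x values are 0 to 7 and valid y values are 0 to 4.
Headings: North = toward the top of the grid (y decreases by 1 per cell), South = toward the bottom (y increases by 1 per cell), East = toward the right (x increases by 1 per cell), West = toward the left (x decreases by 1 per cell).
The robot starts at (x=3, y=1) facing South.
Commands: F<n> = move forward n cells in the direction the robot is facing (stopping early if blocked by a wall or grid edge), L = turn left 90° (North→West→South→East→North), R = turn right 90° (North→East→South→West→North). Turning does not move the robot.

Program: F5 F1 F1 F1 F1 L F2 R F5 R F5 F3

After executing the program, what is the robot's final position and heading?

Answer: Final position: (x=0, y=1), facing West

Derivation:
Start: (x=3, y=1), facing South
  F5: move forward 0/5 (blocked), now at (x=3, y=1)
  [×4]F1: move forward 0/1 (blocked), now at (x=3, y=1)
  L: turn left, now facing East
  F2: move forward 0/2 (blocked), now at (x=3, y=1)
  R: turn right, now facing South
  F5: move forward 0/5 (blocked), now at (x=3, y=1)
  R: turn right, now facing West
  F5: move forward 3/5 (blocked), now at (x=0, y=1)
  F3: move forward 0/3 (blocked), now at (x=0, y=1)
Final: (x=0, y=1), facing West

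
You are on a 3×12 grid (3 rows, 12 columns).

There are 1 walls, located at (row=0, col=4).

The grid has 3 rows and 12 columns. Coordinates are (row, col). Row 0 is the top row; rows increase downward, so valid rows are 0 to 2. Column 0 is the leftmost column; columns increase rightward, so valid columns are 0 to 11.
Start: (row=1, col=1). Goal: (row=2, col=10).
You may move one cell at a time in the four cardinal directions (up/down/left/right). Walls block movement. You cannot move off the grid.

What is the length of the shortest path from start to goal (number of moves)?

BFS from (row=1, col=1) until reaching (row=2, col=10):
  Distance 0: (row=1, col=1)
  Distance 1: (row=0, col=1), (row=1, col=0), (row=1, col=2), (row=2, col=1)
  Distance 2: (row=0, col=0), (row=0, col=2), (row=1, col=3), (row=2, col=0), (row=2, col=2)
  Distance 3: (row=0, col=3), (row=1, col=4), (row=2, col=3)
  Distance 4: (row=1, col=5), (row=2, col=4)
  Distance 5: (row=0, col=5), (row=1, col=6), (row=2, col=5)
  Distance 6: (row=0, col=6), (row=1, col=7), (row=2, col=6)
  Distance 7: (row=0, col=7), (row=1, col=8), (row=2, col=7)
  Distance 8: (row=0, col=8), (row=1, col=9), (row=2, col=8)
  Distance 9: (row=0, col=9), (row=1, col=10), (row=2, col=9)
  Distance 10: (row=0, col=10), (row=1, col=11), (row=2, col=10)  <- goal reached here
One shortest path (10 moves): (row=1, col=1) -> (row=1, col=2) -> (row=1, col=3) -> (row=1, col=4) -> (row=1, col=5) -> (row=1, col=6) -> (row=1, col=7) -> (row=1, col=8) -> (row=1, col=9) -> (row=1, col=10) -> (row=2, col=10)

Answer: Shortest path length: 10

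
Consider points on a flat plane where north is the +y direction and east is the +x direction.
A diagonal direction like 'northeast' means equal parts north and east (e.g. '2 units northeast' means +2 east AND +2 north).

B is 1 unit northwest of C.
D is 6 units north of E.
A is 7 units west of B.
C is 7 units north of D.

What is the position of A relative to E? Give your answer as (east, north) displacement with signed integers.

Place E at the origin (east=0, north=0).
  D is 6 units north of E: delta (east=+0, north=+6); D at (east=0, north=6).
  C is 7 units north of D: delta (east=+0, north=+7); C at (east=0, north=13).
  B is 1 unit northwest of C: delta (east=-1, north=+1); B at (east=-1, north=14).
  A is 7 units west of B: delta (east=-7, north=+0); A at (east=-8, north=14).
Therefore A relative to E: (east=-8, north=14).

Answer: A is at (east=-8, north=14) relative to E.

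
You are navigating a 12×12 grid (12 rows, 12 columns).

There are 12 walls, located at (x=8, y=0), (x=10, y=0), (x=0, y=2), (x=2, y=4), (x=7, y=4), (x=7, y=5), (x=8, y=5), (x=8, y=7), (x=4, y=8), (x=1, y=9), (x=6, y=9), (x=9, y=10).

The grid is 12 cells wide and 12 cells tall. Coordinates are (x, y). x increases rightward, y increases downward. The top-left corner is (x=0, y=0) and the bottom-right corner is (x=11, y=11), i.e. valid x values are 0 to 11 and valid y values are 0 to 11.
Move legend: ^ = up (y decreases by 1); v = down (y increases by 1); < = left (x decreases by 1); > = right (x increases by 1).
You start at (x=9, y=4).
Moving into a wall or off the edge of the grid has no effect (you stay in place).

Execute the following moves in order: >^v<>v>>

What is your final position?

Answer: Final position: (x=11, y=5)

Derivation:
Start: (x=9, y=4)
  > (right): (x=9, y=4) -> (x=10, y=4)
  ^ (up): (x=10, y=4) -> (x=10, y=3)
  v (down): (x=10, y=3) -> (x=10, y=4)
  < (left): (x=10, y=4) -> (x=9, y=4)
  > (right): (x=9, y=4) -> (x=10, y=4)
  v (down): (x=10, y=4) -> (x=10, y=5)
  > (right): (x=10, y=5) -> (x=11, y=5)
  > (right): blocked, stay at (x=11, y=5)
Final: (x=11, y=5)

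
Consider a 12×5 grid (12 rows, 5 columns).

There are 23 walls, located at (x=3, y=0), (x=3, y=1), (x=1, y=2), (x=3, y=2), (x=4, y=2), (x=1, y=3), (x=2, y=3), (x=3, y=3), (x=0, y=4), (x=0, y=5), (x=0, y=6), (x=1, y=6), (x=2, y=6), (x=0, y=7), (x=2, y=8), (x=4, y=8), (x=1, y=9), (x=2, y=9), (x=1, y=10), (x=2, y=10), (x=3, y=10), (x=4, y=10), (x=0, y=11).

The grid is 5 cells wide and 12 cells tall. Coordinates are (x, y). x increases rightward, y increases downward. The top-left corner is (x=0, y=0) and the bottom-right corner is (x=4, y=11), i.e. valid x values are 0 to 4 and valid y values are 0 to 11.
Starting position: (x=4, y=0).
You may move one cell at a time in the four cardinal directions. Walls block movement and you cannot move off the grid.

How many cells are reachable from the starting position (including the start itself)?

BFS flood-fill from (x=4, y=0):
  Distance 0: (x=4, y=0)
  Distance 1: (x=4, y=1)
Total reachable: 2 (grid has 37 open cells total)

Answer: Reachable cells: 2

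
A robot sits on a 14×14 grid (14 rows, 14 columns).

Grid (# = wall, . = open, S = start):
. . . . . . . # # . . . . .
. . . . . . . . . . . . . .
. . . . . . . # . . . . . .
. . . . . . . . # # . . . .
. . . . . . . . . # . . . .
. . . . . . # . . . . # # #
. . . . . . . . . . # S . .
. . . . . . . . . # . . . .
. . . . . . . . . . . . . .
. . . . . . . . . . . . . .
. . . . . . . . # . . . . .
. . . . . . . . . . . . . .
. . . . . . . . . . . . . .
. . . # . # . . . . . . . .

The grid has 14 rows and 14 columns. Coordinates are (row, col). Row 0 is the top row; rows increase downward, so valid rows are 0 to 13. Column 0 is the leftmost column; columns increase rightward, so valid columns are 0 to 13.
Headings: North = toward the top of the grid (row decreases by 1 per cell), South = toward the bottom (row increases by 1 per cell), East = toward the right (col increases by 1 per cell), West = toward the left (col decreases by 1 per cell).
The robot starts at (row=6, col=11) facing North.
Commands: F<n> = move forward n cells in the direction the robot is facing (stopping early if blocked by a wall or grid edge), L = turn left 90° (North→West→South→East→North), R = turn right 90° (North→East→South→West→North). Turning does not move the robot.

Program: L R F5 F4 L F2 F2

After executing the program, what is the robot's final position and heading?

Answer: Final position: (row=6, col=11), facing West

Derivation:
Start: (row=6, col=11), facing North
  L: turn left, now facing West
  R: turn right, now facing North
  F5: move forward 0/5 (blocked), now at (row=6, col=11)
  F4: move forward 0/4 (blocked), now at (row=6, col=11)
  L: turn left, now facing West
  F2: move forward 0/2 (blocked), now at (row=6, col=11)
  F2: move forward 0/2 (blocked), now at (row=6, col=11)
Final: (row=6, col=11), facing West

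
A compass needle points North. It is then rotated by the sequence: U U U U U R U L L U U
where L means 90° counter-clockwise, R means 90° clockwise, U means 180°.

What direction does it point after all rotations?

Answer: Final heading: West

Derivation:
Start: North
  U (U-turn (180°)) -> South
  U (U-turn (180°)) -> North
  U (U-turn (180°)) -> South
  U (U-turn (180°)) -> North
  U (U-turn (180°)) -> South
  R (right (90° clockwise)) -> West
  U (U-turn (180°)) -> East
  L (left (90° counter-clockwise)) -> North
  L (left (90° counter-clockwise)) -> West
  U (U-turn (180°)) -> East
  U (U-turn (180°)) -> West
Final: West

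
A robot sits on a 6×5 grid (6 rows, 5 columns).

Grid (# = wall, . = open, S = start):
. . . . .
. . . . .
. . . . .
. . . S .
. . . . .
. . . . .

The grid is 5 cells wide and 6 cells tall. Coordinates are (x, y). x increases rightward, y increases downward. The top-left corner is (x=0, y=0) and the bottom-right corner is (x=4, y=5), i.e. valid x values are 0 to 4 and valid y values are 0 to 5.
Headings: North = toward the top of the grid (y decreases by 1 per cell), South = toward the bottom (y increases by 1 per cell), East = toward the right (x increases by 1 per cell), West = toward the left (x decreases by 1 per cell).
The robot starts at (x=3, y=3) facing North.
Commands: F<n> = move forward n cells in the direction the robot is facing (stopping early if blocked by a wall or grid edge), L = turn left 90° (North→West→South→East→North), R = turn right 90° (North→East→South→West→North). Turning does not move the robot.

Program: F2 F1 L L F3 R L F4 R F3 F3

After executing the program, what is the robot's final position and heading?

Start: (x=3, y=3), facing North
  F2: move forward 2, now at (x=3, y=1)
  F1: move forward 1, now at (x=3, y=0)
  L: turn left, now facing West
  L: turn left, now facing South
  F3: move forward 3, now at (x=3, y=3)
  R: turn right, now facing West
  L: turn left, now facing South
  F4: move forward 2/4 (blocked), now at (x=3, y=5)
  R: turn right, now facing West
  F3: move forward 3, now at (x=0, y=5)
  F3: move forward 0/3 (blocked), now at (x=0, y=5)
Final: (x=0, y=5), facing West

Answer: Final position: (x=0, y=5), facing West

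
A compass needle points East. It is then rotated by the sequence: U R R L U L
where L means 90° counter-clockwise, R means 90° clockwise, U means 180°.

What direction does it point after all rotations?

Answer: Final heading: East

Derivation:
Start: East
  U (U-turn (180°)) -> West
  R (right (90° clockwise)) -> North
  R (right (90° clockwise)) -> East
  L (left (90° counter-clockwise)) -> North
  U (U-turn (180°)) -> South
  L (left (90° counter-clockwise)) -> East
Final: East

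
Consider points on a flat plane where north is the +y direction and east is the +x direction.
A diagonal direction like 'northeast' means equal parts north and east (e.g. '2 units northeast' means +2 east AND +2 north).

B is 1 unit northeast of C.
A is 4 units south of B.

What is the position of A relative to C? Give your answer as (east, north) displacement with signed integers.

Place C at the origin (east=0, north=0).
  B is 1 unit northeast of C: delta (east=+1, north=+1); B at (east=1, north=1).
  A is 4 units south of B: delta (east=+0, north=-4); A at (east=1, north=-3).
Therefore A relative to C: (east=1, north=-3).

Answer: A is at (east=1, north=-3) relative to C.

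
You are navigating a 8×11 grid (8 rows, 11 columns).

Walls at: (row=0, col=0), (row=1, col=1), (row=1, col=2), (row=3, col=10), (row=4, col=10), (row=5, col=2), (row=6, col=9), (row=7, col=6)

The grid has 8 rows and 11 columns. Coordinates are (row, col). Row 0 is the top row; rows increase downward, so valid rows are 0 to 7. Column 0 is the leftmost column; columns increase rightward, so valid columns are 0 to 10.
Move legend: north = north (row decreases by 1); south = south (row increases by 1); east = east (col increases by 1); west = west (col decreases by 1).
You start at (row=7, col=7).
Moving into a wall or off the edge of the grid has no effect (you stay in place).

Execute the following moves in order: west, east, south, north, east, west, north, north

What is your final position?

Answer: Final position: (row=4, col=7)

Derivation:
Start: (row=7, col=7)
  west (west): blocked, stay at (row=7, col=7)
  east (east): (row=7, col=7) -> (row=7, col=8)
  south (south): blocked, stay at (row=7, col=8)
  north (north): (row=7, col=8) -> (row=6, col=8)
  east (east): blocked, stay at (row=6, col=8)
  west (west): (row=6, col=8) -> (row=6, col=7)
  north (north): (row=6, col=7) -> (row=5, col=7)
  north (north): (row=5, col=7) -> (row=4, col=7)
Final: (row=4, col=7)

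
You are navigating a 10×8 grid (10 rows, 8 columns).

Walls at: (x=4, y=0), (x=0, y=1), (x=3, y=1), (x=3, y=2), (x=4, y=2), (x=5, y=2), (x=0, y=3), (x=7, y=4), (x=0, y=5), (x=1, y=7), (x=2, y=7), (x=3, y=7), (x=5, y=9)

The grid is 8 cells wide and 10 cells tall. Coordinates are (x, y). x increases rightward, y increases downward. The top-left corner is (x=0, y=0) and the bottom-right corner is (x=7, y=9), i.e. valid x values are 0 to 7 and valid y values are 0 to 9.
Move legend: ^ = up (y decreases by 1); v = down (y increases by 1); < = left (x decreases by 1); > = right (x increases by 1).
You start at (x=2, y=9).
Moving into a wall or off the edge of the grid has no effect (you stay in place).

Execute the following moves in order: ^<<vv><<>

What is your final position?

Start: (x=2, y=9)
  ^ (up): (x=2, y=9) -> (x=2, y=8)
  < (left): (x=2, y=8) -> (x=1, y=8)
  < (left): (x=1, y=8) -> (x=0, y=8)
  v (down): (x=0, y=8) -> (x=0, y=9)
  v (down): blocked, stay at (x=0, y=9)
  > (right): (x=0, y=9) -> (x=1, y=9)
  < (left): (x=1, y=9) -> (x=0, y=9)
  < (left): blocked, stay at (x=0, y=9)
  > (right): (x=0, y=9) -> (x=1, y=9)
Final: (x=1, y=9)

Answer: Final position: (x=1, y=9)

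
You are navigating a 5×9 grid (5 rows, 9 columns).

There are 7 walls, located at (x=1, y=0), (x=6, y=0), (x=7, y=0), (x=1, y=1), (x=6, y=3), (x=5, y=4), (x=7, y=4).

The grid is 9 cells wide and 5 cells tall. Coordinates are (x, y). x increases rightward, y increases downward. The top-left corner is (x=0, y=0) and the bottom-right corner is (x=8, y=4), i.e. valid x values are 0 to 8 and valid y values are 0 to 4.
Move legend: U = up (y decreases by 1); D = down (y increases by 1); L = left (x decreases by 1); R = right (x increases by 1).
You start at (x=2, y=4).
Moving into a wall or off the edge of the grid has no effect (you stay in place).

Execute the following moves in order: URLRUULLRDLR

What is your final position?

Start: (x=2, y=4)
  U (up): (x=2, y=4) -> (x=2, y=3)
  R (right): (x=2, y=3) -> (x=3, y=3)
  L (left): (x=3, y=3) -> (x=2, y=3)
  R (right): (x=2, y=3) -> (x=3, y=3)
  U (up): (x=3, y=3) -> (x=3, y=2)
  U (up): (x=3, y=2) -> (x=3, y=1)
  L (left): (x=3, y=1) -> (x=2, y=1)
  L (left): blocked, stay at (x=2, y=1)
  R (right): (x=2, y=1) -> (x=3, y=1)
  D (down): (x=3, y=1) -> (x=3, y=2)
  L (left): (x=3, y=2) -> (x=2, y=2)
  R (right): (x=2, y=2) -> (x=3, y=2)
Final: (x=3, y=2)

Answer: Final position: (x=3, y=2)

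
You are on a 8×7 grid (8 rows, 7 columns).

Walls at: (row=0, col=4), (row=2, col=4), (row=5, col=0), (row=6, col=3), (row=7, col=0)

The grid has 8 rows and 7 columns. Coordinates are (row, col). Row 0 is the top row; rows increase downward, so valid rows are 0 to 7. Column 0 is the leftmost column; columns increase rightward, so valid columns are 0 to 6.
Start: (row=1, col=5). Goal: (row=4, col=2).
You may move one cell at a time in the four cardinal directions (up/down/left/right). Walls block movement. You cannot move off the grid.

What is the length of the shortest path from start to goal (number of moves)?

Answer: Shortest path length: 6

Derivation:
BFS from (row=1, col=5) until reaching (row=4, col=2):
  Distance 0: (row=1, col=5)
  Distance 1: (row=0, col=5), (row=1, col=4), (row=1, col=6), (row=2, col=5)
  Distance 2: (row=0, col=6), (row=1, col=3), (row=2, col=6), (row=3, col=5)
  Distance 3: (row=0, col=3), (row=1, col=2), (row=2, col=3), (row=3, col=4), (row=3, col=6), (row=4, col=5)
  Distance 4: (row=0, col=2), (row=1, col=1), (row=2, col=2), (row=3, col=3), (row=4, col=4), (row=4, col=6), (row=5, col=5)
  Distance 5: (row=0, col=1), (row=1, col=0), (row=2, col=1), (row=3, col=2), (row=4, col=3), (row=5, col=4), (row=5, col=6), (row=6, col=5)
  Distance 6: (row=0, col=0), (row=2, col=0), (row=3, col=1), (row=4, col=2), (row=5, col=3), (row=6, col=4), (row=6, col=6), (row=7, col=5)  <- goal reached here
One shortest path (6 moves): (row=1, col=5) -> (row=1, col=4) -> (row=1, col=3) -> (row=1, col=2) -> (row=2, col=2) -> (row=3, col=2) -> (row=4, col=2)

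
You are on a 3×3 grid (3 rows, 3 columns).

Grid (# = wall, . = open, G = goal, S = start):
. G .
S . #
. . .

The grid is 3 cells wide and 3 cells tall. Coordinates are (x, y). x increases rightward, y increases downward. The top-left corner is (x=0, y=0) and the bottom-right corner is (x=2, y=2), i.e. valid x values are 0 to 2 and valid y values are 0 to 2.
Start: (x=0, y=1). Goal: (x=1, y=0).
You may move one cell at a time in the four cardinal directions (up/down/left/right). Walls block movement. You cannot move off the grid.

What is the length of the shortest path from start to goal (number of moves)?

Answer: Shortest path length: 2

Derivation:
BFS from (x=0, y=1) until reaching (x=1, y=0):
  Distance 0: (x=0, y=1)
  Distance 1: (x=0, y=0), (x=1, y=1), (x=0, y=2)
  Distance 2: (x=1, y=0), (x=1, y=2)  <- goal reached here
One shortest path (2 moves): (x=0, y=1) -> (x=1, y=1) -> (x=1, y=0)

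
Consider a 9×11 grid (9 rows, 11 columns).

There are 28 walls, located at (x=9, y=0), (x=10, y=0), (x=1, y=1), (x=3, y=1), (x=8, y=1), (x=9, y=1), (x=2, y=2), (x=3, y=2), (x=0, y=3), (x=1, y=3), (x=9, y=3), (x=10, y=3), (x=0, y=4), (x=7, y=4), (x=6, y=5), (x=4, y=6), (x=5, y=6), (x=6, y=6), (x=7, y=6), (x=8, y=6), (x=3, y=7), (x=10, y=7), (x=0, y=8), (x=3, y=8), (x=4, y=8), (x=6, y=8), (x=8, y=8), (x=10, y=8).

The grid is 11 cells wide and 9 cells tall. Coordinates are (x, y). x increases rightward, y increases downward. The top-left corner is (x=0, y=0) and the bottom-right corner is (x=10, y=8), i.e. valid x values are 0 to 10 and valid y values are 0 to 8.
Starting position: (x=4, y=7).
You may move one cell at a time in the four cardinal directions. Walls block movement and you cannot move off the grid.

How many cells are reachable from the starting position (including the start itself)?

BFS flood-fill from (x=4, y=7):
  Distance 0: (x=4, y=7)
  Distance 1: (x=5, y=7)
  Distance 2: (x=6, y=7), (x=5, y=8)
  Distance 3: (x=7, y=7)
  Distance 4: (x=8, y=7), (x=7, y=8)
  Distance 5: (x=9, y=7)
  Distance 6: (x=9, y=6), (x=9, y=8)
  Distance 7: (x=9, y=5), (x=10, y=6)
  Distance 8: (x=9, y=4), (x=8, y=5), (x=10, y=5)
  Distance 9: (x=8, y=4), (x=10, y=4), (x=7, y=5)
  Distance 10: (x=8, y=3)
  Distance 11: (x=8, y=2), (x=7, y=3)
  Distance 12: (x=7, y=2), (x=9, y=2), (x=6, y=3)
  Distance 13: (x=7, y=1), (x=6, y=2), (x=10, y=2), (x=5, y=3), (x=6, y=4)
  Distance 14: (x=7, y=0), (x=6, y=1), (x=10, y=1), (x=5, y=2), (x=4, y=3), (x=5, y=4)
  Distance 15: (x=6, y=0), (x=8, y=0), (x=5, y=1), (x=4, y=2), (x=3, y=3), (x=4, y=4), (x=5, y=5)
  Distance 16: (x=5, y=0), (x=4, y=1), (x=2, y=3), (x=3, y=4), (x=4, y=5)
  Distance 17: (x=4, y=0), (x=2, y=4), (x=3, y=5)
  Distance 18: (x=3, y=0), (x=1, y=4), (x=2, y=5), (x=3, y=6)
  Distance 19: (x=2, y=0), (x=1, y=5), (x=2, y=6)
  Distance 20: (x=1, y=0), (x=2, y=1), (x=0, y=5), (x=1, y=6), (x=2, y=7)
  Distance 21: (x=0, y=0), (x=0, y=6), (x=1, y=7), (x=2, y=8)
  Distance 22: (x=0, y=1), (x=0, y=7), (x=1, y=8)
  Distance 23: (x=0, y=2)
  Distance 24: (x=1, y=2)
Total reachable: 71 (grid has 71 open cells total)

Answer: Reachable cells: 71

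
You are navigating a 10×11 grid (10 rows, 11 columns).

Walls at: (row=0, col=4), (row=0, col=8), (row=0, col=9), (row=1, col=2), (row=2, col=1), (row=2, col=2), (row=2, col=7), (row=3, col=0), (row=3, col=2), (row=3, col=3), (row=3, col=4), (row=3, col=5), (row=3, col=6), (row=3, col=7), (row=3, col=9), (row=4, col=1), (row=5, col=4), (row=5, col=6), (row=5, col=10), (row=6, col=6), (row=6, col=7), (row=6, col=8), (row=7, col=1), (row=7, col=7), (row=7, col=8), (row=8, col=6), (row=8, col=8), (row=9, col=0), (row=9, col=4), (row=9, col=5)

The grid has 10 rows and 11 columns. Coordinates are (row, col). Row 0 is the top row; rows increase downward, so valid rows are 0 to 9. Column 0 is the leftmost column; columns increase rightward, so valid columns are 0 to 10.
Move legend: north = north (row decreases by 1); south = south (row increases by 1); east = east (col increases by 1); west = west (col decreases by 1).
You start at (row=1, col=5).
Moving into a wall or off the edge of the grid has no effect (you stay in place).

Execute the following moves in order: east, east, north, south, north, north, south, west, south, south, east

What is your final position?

Answer: Final position: (row=2, col=6)

Derivation:
Start: (row=1, col=5)
  east (east): (row=1, col=5) -> (row=1, col=6)
  east (east): (row=1, col=6) -> (row=1, col=7)
  north (north): (row=1, col=7) -> (row=0, col=7)
  south (south): (row=0, col=7) -> (row=1, col=7)
  north (north): (row=1, col=7) -> (row=0, col=7)
  north (north): blocked, stay at (row=0, col=7)
  south (south): (row=0, col=7) -> (row=1, col=7)
  west (west): (row=1, col=7) -> (row=1, col=6)
  south (south): (row=1, col=6) -> (row=2, col=6)
  south (south): blocked, stay at (row=2, col=6)
  east (east): blocked, stay at (row=2, col=6)
Final: (row=2, col=6)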